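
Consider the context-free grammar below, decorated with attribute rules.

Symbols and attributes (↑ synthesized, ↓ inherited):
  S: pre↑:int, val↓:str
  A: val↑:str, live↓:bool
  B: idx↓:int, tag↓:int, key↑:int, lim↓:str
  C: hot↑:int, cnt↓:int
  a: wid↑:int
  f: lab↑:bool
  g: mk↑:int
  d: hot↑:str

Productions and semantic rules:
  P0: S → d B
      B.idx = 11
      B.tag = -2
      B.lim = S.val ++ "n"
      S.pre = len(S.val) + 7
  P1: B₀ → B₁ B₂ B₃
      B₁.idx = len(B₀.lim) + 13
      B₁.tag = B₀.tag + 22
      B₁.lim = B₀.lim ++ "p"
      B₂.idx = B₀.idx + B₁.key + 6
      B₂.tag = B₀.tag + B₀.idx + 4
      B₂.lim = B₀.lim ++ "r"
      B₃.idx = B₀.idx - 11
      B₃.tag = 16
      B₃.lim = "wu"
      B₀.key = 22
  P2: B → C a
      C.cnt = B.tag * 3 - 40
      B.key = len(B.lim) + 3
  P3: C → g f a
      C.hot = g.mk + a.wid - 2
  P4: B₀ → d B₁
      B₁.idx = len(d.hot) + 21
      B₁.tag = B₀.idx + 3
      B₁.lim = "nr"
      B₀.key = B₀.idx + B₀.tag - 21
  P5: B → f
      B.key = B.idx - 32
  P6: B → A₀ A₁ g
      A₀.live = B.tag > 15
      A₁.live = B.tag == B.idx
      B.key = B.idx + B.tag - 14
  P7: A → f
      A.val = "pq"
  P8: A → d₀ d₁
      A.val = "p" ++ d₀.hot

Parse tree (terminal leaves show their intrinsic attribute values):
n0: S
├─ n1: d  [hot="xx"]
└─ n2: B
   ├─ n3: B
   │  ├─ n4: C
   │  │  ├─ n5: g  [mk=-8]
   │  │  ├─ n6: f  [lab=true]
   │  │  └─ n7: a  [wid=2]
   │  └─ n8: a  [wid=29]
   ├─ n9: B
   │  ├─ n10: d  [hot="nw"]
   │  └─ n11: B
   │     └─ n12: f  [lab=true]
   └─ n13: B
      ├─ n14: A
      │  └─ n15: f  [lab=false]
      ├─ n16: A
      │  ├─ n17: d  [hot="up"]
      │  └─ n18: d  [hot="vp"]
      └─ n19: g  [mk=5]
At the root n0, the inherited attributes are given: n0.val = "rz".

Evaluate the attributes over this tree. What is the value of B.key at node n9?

1. n0.val = "rz"  [given at root]
2. n1.hot = "xx"  [terminal]
3. n2.idx = 11  [11]
4. n2.tag = -2  [-2]
5. n2.lim = "rzn"  [S.val ++ "n"]
6. n3.idx = 16  [len(B₀.lim) + 13]
7. n3.tag = 20  [B₀.tag + 22]
8. n3.lim = "rznp"  [B₀.lim ++ "p"]
9. n4.cnt = 20  [B.tag * 3 - 40]
10. n5.mk = -8  [terminal]
11. n6.lab = true  [terminal]
12. n7.wid = 2  [terminal]
13. n4.hot = -8  [g.mk + a.wid - 2]
14. n8.wid = 29  [terminal]
15. n3.key = 7  [len(B.lim) + 3]
16. n9.idx = 24  [B₀.idx + B₁.key + 6]
17. n9.tag = 13  [B₀.tag + B₀.idx + 4]
18. n9.lim = "rznr"  [B₀.lim ++ "r"]
19. n10.hot = "nw"  [terminal]
20. n11.idx = 23  [len(d.hot) + 21]
21. n11.tag = 27  [B₀.idx + 3]
22. n11.lim = "nr"  ["nr"]
23. n12.lab = true  [terminal]
24. n11.key = -9  [B.idx - 32]
25. n9.key = 16  [B₀.idx + B₀.tag - 21]
26. n13.idx = 0  [B₀.idx - 11]
27. n13.tag = 16  [16]
28. n13.lim = "wu"  ["wu"]
29. n14.live = true  [B.tag > 15]
30. n15.lab = false  [terminal]
31. n14.val = "pq"  ["pq"]
32. n16.live = false  [B.tag == B.idx]
33. n17.hot = "up"  [terminal]
34. n18.hot = "vp"  [terminal]
35. n16.val = "pup"  ["p" ++ d₀.hot]
36. n19.mk = 5  [terminal]
37. n13.key = 2  [B.idx + B.tag - 14]
38. n2.key = 22  [22]
39. n0.pre = 9  [len(S.val) + 7]

16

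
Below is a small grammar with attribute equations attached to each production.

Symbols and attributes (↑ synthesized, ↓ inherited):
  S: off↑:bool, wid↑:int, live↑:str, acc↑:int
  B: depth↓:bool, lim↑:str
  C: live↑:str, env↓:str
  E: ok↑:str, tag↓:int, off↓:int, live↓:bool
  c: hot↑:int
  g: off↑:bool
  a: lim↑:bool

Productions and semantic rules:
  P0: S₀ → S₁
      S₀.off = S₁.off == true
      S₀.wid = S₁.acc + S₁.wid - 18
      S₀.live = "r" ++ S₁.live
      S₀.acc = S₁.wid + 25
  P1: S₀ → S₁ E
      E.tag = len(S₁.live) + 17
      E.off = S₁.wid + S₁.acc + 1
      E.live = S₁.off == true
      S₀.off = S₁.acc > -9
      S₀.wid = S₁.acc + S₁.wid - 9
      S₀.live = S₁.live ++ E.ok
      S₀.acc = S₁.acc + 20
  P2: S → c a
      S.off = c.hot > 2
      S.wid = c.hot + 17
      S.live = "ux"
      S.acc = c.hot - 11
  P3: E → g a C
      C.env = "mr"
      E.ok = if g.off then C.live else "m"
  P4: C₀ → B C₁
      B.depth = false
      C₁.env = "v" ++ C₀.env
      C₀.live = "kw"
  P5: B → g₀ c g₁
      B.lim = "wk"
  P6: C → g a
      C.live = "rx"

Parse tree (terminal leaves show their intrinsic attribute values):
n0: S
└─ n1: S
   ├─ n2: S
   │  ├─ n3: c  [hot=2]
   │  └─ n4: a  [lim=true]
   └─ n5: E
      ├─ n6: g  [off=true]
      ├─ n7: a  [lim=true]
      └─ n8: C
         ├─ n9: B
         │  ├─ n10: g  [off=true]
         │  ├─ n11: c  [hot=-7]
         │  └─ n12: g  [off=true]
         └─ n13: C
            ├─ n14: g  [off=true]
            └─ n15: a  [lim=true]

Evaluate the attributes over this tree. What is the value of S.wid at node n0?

-6

1. n3.hot = 2  [terminal]
2. n4.lim = true  [terminal]
3. n2.off = false  [c.hot > 2]
4. n2.wid = 19  [c.hot + 17]
5. n2.live = "ux"  ["ux"]
6. n2.acc = -9  [c.hot - 11]
7. n5.tag = 19  [len(S₁.live) + 17]
8. n5.off = 11  [S₁.wid + S₁.acc + 1]
9. n5.live = false  [S₁.off == true]
10. n6.off = true  [terminal]
11. n7.lim = true  [terminal]
12. n8.env = "mr"  ["mr"]
13. n9.depth = false  [false]
14. n10.off = true  [terminal]
15. n11.hot = -7  [terminal]
16. n12.off = true  [terminal]
17. n9.lim = "wk"  ["wk"]
18. n13.env = "vmr"  ["v" ++ C₀.env]
19. n14.off = true  [terminal]
20. n15.lim = true  [terminal]
21. n13.live = "rx"  ["rx"]
22. n8.live = "kw"  ["kw"]
23. n5.ok = "kw"  [if g.off then C.live else "m"]
24. n1.off = false  [S₁.acc > -9]
25. n1.wid = 1  [S₁.acc + S₁.wid - 9]
26. n1.live = "uxkw"  [S₁.live ++ E.ok]
27. n1.acc = 11  [S₁.acc + 20]
28. n0.off = false  [S₁.off == true]
29. n0.wid = -6  [S₁.acc + S₁.wid - 18]
30. n0.live = "ruxkw"  ["r" ++ S₁.live]
31. n0.acc = 26  [S₁.wid + 25]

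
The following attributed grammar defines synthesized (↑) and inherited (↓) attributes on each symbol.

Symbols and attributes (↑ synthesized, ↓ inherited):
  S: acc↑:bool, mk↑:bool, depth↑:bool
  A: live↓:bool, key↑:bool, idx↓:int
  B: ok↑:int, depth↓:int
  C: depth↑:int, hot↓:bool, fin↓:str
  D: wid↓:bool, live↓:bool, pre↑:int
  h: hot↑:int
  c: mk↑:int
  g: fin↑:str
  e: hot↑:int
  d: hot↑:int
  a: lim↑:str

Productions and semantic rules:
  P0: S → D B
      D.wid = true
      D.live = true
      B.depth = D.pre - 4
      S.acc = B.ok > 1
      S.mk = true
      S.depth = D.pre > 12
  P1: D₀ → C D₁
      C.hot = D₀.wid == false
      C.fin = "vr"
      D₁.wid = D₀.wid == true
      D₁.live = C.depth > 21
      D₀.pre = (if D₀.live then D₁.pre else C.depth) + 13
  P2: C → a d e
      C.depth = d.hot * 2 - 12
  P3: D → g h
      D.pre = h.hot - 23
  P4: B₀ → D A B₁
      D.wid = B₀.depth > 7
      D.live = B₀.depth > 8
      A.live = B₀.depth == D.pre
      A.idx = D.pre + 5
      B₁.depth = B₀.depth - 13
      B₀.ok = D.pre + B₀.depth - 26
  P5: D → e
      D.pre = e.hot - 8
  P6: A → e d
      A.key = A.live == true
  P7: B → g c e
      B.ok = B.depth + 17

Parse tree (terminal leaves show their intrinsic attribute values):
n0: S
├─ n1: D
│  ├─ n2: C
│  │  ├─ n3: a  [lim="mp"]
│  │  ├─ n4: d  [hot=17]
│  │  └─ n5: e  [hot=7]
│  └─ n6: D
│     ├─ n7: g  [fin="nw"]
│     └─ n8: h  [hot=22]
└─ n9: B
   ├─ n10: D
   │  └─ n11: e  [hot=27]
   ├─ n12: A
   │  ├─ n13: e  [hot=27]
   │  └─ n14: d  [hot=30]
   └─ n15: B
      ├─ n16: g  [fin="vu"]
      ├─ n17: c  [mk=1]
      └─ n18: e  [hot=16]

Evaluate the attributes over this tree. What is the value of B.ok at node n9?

1

1. n1.wid = true  [true]
2. n1.live = true  [true]
3. n2.hot = false  [D₀.wid == false]
4. n2.fin = "vr"  ["vr"]
5. n3.lim = "mp"  [terminal]
6. n4.hot = 17  [terminal]
7. n5.hot = 7  [terminal]
8. n2.depth = 22  [d.hot * 2 - 12]
9. n6.wid = true  [D₀.wid == true]
10. n6.live = true  [C.depth > 21]
11. n7.fin = "nw"  [terminal]
12. n8.hot = 22  [terminal]
13. n6.pre = -1  [h.hot - 23]
14. n1.pre = 12  [(if D₀.live then D₁.pre else C.depth) + 13]
15. n9.depth = 8  [D.pre - 4]
16. n10.wid = true  [B₀.depth > 7]
17. n10.live = false  [B₀.depth > 8]
18. n11.hot = 27  [terminal]
19. n10.pre = 19  [e.hot - 8]
20. n12.live = false  [B₀.depth == D.pre]
21. n12.idx = 24  [D.pre + 5]
22. n13.hot = 27  [terminal]
23. n14.hot = 30  [terminal]
24. n12.key = false  [A.live == true]
25. n15.depth = -5  [B₀.depth - 13]
26. n16.fin = "vu"  [terminal]
27. n17.mk = 1  [terminal]
28. n18.hot = 16  [terminal]
29. n15.ok = 12  [B.depth + 17]
30. n9.ok = 1  [D.pre + B₀.depth - 26]
31. n0.acc = false  [B.ok > 1]
32. n0.mk = true  [true]
33. n0.depth = false  [D.pre > 12]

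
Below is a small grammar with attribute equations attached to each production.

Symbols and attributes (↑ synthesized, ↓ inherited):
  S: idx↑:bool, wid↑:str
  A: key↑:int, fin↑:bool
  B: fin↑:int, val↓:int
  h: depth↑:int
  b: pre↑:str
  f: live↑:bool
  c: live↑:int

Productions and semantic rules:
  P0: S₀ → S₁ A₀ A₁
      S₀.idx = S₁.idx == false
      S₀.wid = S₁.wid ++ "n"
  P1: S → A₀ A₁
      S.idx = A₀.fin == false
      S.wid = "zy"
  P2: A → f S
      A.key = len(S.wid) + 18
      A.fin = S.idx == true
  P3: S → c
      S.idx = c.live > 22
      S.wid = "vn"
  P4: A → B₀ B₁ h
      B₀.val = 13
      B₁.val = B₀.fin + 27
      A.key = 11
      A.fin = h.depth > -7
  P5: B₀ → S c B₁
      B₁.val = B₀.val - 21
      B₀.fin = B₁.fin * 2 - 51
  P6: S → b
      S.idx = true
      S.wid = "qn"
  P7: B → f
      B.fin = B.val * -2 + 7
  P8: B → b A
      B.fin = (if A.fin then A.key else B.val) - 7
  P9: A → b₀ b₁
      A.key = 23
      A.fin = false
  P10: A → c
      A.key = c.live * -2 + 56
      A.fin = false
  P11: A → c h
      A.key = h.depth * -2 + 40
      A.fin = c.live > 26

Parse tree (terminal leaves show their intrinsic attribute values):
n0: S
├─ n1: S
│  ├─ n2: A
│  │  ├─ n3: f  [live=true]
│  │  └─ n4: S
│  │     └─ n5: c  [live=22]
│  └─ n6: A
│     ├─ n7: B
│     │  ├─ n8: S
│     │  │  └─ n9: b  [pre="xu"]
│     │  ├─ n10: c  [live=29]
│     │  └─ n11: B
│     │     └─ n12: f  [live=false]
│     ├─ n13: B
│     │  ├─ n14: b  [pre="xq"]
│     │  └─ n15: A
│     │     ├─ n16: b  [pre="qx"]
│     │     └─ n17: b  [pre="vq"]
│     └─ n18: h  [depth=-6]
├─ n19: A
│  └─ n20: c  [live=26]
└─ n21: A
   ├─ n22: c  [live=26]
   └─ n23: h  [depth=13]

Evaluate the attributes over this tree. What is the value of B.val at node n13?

22

1. n3.live = true  [terminal]
2. n5.live = 22  [terminal]
3. n4.idx = false  [c.live > 22]
4. n4.wid = "vn"  ["vn"]
5. n2.key = 20  [len(S.wid) + 18]
6. n2.fin = false  [S.idx == true]
7. n7.val = 13  [13]
8. n9.pre = "xu"  [terminal]
9. n8.idx = true  [true]
10. n8.wid = "qn"  ["qn"]
11. n10.live = 29  [terminal]
12. n11.val = -8  [B₀.val - 21]
13. n12.live = false  [terminal]
14. n11.fin = 23  [B.val * -2 + 7]
15. n7.fin = -5  [B₁.fin * 2 - 51]
16. n13.val = 22  [B₀.fin + 27]
17. n14.pre = "xq"  [terminal]
18. n16.pre = "qx"  [terminal]
19. n17.pre = "vq"  [terminal]
20. n15.key = 23  [23]
21. n15.fin = false  [false]
22. n13.fin = 15  [(if A.fin then A.key else B.val) - 7]
23. n18.depth = -6  [terminal]
24. n6.key = 11  [11]
25. n6.fin = true  [h.depth > -7]
26. n1.idx = true  [A₀.fin == false]
27. n1.wid = "zy"  ["zy"]
28. n20.live = 26  [terminal]
29. n19.key = 4  [c.live * -2 + 56]
30. n19.fin = false  [false]
31. n22.live = 26  [terminal]
32. n23.depth = 13  [terminal]
33. n21.key = 14  [h.depth * -2 + 40]
34. n21.fin = false  [c.live > 26]
35. n0.idx = false  [S₁.idx == false]
36. n0.wid = "zyn"  [S₁.wid ++ "n"]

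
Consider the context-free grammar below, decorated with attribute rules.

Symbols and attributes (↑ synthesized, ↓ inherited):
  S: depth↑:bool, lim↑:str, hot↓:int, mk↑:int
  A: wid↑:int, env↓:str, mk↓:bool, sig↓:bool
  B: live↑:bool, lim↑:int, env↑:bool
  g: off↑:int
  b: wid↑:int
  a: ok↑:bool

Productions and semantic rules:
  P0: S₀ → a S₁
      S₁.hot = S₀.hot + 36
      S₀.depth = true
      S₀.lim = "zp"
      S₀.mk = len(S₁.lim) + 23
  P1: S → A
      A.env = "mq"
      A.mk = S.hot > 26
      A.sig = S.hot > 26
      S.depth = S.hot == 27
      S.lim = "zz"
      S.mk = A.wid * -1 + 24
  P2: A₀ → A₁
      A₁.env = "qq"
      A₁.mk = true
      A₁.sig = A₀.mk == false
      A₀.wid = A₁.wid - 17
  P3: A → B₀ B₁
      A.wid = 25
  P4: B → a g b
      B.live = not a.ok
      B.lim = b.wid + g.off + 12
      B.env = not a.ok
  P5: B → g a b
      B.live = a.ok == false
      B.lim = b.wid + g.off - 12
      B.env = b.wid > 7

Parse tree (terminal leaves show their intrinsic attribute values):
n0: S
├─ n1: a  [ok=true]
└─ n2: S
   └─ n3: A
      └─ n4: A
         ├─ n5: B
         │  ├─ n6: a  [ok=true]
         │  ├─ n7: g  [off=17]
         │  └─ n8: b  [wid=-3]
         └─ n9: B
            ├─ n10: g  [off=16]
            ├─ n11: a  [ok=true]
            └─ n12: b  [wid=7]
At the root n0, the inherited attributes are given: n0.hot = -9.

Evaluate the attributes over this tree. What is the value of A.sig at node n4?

false

1. n0.hot = -9  [given at root]
2. n1.ok = true  [terminal]
3. n2.hot = 27  [S₀.hot + 36]
4. n3.env = "mq"  ["mq"]
5. n3.mk = true  [S.hot > 26]
6. n3.sig = true  [S.hot > 26]
7. n4.env = "qq"  ["qq"]
8. n4.mk = true  [true]
9. n4.sig = false  [A₀.mk == false]
10. n6.ok = true  [terminal]
11. n7.off = 17  [terminal]
12. n8.wid = -3  [terminal]
13. n5.live = false  [not a.ok]
14. n5.lim = 26  [b.wid + g.off + 12]
15. n5.env = false  [not a.ok]
16. n10.off = 16  [terminal]
17. n11.ok = true  [terminal]
18. n12.wid = 7  [terminal]
19. n9.live = false  [a.ok == false]
20. n9.lim = 11  [b.wid + g.off - 12]
21. n9.env = false  [b.wid > 7]
22. n4.wid = 25  [25]
23. n3.wid = 8  [A₁.wid - 17]
24. n2.depth = true  [S.hot == 27]
25. n2.lim = "zz"  ["zz"]
26. n2.mk = 16  [A.wid * -1 + 24]
27. n0.depth = true  [true]
28. n0.lim = "zp"  ["zp"]
29. n0.mk = 25  [len(S₁.lim) + 23]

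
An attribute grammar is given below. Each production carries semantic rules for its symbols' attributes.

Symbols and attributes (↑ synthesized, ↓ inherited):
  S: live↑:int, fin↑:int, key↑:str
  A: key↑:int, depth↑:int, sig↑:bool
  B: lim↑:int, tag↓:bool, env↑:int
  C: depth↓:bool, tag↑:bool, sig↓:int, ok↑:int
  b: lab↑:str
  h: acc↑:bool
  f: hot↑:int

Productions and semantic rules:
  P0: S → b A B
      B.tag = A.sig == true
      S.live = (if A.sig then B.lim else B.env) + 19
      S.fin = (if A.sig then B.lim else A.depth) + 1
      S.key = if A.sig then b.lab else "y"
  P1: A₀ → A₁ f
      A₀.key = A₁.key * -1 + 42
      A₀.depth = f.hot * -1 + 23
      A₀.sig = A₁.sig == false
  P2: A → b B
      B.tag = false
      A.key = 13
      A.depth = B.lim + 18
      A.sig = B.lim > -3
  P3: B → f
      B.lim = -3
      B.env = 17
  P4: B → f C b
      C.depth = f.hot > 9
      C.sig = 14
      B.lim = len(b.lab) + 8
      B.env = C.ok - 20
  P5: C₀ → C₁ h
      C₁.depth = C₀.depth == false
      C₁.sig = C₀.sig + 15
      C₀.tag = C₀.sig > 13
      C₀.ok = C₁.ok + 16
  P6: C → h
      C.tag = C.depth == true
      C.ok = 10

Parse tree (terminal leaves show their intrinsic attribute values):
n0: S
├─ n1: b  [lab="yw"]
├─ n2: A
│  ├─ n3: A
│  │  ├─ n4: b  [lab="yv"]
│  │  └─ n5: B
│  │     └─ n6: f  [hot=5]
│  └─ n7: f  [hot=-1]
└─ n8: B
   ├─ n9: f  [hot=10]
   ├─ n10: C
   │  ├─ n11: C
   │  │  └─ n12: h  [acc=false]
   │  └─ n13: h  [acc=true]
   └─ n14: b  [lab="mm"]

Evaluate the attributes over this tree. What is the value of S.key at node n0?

1. n1.lab = "yw"  [terminal]
2. n4.lab = "yv"  [terminal]
3. n5.tag = false  [false]
4. n6.hot = 5  [terminal]
5. n5.lim = -3  [-3]
6. n5.env = 17  [17]
7. n3.key = 13  [13]
8. n3.depth = 15  [B.lim + 18]
9. n3.sig = false  [B.lim > -3]
10. n7.hot = -1  [terminal]
11. n2.key = 29  [A₁.key * -1 + 42]
12. n2.depth = 24  [f.hot * -1 + 23]
13. n2.sig = true  [A₁.sig == false]
14. n8.tag = true  [A.sig == true]
15. n9.hot = 10  [terminal]
16. n10.depth = true  [f.hot > 9]
17. n10.sig = 14  [14]
18. n11.depth = false  [C₀.depth == false]
19. n11.sig = 29  [C₀.sig + 15]
20. n12.acc = false  [terminal]
21. n11.tag = false  [C.depth == true]
22. n11.ok = 10  [10]
23. n13.acc = true  [terminal]
24. n10.tag = true  [C₀.sig > 13]
25. n10.ok = 26  [C₁.ok + 16]
26. n14.lab = "mm"  [terminal]
27. n8.lim = 10  [len(b.lab) + 8]
28. n8.env = 6  [C.ok - 20]
29. n0.live = 29  [(if A.sig then B.lim else B.env) + 19]
30. n0.fin = 11  [(if A.sig then B.lim else A.depth) + 1]
31. n0.key = "yw"  [if A.sig then b.lab else "y"]

"yw"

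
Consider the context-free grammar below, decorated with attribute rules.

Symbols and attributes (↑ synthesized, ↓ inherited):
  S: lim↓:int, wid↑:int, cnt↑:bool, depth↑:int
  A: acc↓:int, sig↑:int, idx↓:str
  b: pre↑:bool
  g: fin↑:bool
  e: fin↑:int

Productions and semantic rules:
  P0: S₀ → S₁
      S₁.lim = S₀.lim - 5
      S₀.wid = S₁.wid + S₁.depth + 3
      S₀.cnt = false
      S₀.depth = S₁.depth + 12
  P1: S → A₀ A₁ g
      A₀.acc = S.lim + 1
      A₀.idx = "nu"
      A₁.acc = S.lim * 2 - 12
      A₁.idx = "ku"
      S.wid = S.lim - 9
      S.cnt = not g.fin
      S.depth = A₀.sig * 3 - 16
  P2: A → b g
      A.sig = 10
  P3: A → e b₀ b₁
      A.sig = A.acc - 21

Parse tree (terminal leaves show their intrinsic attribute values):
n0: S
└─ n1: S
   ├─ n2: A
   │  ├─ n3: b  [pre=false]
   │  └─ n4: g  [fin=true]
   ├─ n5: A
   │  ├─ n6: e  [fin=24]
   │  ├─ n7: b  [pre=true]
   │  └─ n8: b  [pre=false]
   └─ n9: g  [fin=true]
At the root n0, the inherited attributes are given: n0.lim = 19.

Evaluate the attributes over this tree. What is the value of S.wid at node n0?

1. n0.lim = 19  [given at root]
2. n1.lim = 14  [S₀.lim - 5]
3. n2.acc = 15  [S.lim + 1]
4. n2.idx = "nu"  ["nu"]
5. n3.pre = false  [terminal]
6. n4.fin = true  [terminal]
7. n2.sig = 10  [10]
8. n5.acc = 16  [S.lim * 2 - 12]
9. n5.idx = "ku"  ["ku"]
10. n6.fin = 24  [terminal]
11. n7.pre = true  [terminal]
12. n8.pre = false  [terminal]
13. n5.sig = -5  [A.acc - 21]
14. n9.fin = true  [terminal]
15. n1.wid = 5  [S.lim - 9]
16. n1.cnt = false  [not g.fin]
17. n1.depth = 14  [A₀.sig * 3 - 16]
18. n0.wid = 22  [S₁.wid + S₁.depth + 3]
19. n0.cnt = false  [false]
20. n0.depth = 26  [S₁.depth + 12]

22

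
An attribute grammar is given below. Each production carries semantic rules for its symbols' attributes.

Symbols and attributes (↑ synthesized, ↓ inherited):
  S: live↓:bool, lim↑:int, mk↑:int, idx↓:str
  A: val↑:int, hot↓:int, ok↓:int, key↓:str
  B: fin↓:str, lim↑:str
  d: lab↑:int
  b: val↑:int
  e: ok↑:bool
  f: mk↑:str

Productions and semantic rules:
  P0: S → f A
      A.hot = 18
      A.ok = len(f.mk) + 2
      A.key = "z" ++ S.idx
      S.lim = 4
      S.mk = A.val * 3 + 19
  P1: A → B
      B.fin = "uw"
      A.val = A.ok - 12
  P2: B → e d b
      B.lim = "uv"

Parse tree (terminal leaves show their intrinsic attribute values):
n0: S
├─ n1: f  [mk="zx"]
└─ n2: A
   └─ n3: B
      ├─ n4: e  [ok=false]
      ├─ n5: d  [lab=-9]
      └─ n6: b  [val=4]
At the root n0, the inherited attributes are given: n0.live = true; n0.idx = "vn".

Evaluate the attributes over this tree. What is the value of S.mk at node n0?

-5

1. n0.live = true  [given at root]
2. n0.idx = "vn"  [given at root]
3. n1.mk = "zx"  [terminal]
4. n2.hot = 18  [18]
5. n2.ok = 4  [len(f.mk) + 2]
6. n2.key = "zvn"  ["z" ++ S.idx]
7. n3.fin = "uw"  ["uw"]
8. n4.ok = false  [terminal]
9. n5.lab = -9  [terminal]
10. n6.val = 4  [terminal]
11. n3.lim = "uv"  ["uv"]
12. n2.val = -8  [A.ok - 12]
13. n0.lim = 4  [4]
14. n0.mk = -5  [A.val * 3 + 19]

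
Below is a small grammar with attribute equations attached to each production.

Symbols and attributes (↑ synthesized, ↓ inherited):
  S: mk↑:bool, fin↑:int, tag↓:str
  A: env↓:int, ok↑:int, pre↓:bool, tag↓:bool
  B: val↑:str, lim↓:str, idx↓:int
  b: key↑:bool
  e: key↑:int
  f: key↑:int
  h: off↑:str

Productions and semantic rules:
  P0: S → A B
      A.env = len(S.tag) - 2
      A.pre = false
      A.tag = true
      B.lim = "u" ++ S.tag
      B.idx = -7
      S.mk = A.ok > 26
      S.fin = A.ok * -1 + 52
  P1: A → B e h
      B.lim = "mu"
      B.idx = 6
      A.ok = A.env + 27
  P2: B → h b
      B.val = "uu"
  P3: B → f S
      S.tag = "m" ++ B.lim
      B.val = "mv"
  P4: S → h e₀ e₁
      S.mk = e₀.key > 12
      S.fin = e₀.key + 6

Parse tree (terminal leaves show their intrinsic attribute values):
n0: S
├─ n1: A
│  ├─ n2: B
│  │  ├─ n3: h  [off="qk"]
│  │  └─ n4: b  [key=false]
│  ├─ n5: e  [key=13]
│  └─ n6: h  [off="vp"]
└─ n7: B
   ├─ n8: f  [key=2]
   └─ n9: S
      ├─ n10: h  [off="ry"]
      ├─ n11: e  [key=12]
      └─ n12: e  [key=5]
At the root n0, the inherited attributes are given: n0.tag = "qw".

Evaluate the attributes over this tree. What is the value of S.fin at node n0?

1. n0.tag = "qw"  [given at root]
2. n1.env = 0  [len(S.tag) - 2]
3. n1.pre = false  [false]
4. n1.tag = true  [true]
5. n2.lim = "mu"  ["mu"]
6. n2.idx = 6  [6]
7. n3.off = "qk"  [terminal]
8. n4.key = false  [terminal]
9. n2.val = "uu"  ["uu"]
10. n5.key = 13  [terminal]
11. n6.off = "vp"  [terminal]
12. n1.ok = 27  [A.env + 27]
13. n7.lim = "uqw"  ["u" ++ S.tag]
14. n7.idx = -7  [-7]
15. n8.key = 2  [terminal]
16. n9.tag = "muqw"  ["m" ++ B.lim]
17. n10.off = "ry"  [terminal]
18. n11.key = 12  [terminal]
19. n12.key = 5  [terminal]
20. n9.mk = false  [e₀.key > 12]
21. n9.fin = 18  [e₀.key + 6]
22. n7.val = "mv"  ["mv"]
23. n0.mk = true  [A.ok > 26]
24. n0.fin = 25  [A.ok * -1 + 52]

25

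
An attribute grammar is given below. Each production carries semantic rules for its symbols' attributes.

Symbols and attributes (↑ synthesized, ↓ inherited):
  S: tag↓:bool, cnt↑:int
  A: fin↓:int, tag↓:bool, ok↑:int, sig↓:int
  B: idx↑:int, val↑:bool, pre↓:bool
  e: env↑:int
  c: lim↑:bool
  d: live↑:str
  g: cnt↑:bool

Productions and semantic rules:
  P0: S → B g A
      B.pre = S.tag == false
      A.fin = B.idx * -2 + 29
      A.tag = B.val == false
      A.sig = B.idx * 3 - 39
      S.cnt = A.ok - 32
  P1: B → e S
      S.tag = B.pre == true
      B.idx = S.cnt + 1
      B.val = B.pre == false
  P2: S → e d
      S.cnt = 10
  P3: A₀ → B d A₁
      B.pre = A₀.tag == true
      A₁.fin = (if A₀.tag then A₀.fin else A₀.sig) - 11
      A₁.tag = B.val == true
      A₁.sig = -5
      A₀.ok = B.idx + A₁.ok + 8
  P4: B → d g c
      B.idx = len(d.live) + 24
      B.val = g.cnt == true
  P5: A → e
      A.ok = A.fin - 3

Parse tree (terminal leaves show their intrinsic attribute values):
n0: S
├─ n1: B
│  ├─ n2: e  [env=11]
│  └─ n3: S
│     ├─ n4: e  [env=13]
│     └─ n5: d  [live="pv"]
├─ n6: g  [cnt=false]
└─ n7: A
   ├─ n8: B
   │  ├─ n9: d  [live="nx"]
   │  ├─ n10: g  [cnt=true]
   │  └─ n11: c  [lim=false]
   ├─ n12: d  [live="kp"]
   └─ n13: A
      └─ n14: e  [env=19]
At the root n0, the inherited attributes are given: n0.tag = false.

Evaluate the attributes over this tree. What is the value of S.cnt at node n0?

1. n0.tag = false  [given at root]
2. n1.pre = true  [S.tag == false]
3. n2.env = 11  [terminal]
4. n3.tag = true  [B.pre == true]
5. n4.env = 13  [terminal]
6. n5.live = "pv"  [terminal]
7. n3.cnt = 10  [10]
8. n1.idx = 11  [S.cnt + 1]
9. n1.val = false  [B.pre == false]
10. n6.cnt = false  [terminal]
11. n7.fin = 7  [B.idx * -2 + 29]
12. n7.tag = true  [B.val == false]
13. n7.sig = -6  [B.idx * 3 - 39]
14. n8.pre = true  [A₀.tag == true]
15. n9.live = "nx"  [terminal]
16. n10.cnt = true  [terminal]
17. n11.lim = false  [terminal]
18. n8.idx = 26  [len(d.live) + 24]
19. n8.val = true  [g.cnt == true]
20. n12.live = "kp"  [terminal]
21. n13.fin = -4  [(if A₀.tag then A₀.fin else A₀.sig) - 11]
22. n13.tag = true  [B.val == true]
23. n13.sig = -5  [-5]
24. n14.env = 19  [terminal]
25. n13.ok = -7  [A.fin - 3]
26. n7.ok = 27  [B.idx + A₁.ok + 8]
27. n0.cnt = -5  [A.ok - 32]

-5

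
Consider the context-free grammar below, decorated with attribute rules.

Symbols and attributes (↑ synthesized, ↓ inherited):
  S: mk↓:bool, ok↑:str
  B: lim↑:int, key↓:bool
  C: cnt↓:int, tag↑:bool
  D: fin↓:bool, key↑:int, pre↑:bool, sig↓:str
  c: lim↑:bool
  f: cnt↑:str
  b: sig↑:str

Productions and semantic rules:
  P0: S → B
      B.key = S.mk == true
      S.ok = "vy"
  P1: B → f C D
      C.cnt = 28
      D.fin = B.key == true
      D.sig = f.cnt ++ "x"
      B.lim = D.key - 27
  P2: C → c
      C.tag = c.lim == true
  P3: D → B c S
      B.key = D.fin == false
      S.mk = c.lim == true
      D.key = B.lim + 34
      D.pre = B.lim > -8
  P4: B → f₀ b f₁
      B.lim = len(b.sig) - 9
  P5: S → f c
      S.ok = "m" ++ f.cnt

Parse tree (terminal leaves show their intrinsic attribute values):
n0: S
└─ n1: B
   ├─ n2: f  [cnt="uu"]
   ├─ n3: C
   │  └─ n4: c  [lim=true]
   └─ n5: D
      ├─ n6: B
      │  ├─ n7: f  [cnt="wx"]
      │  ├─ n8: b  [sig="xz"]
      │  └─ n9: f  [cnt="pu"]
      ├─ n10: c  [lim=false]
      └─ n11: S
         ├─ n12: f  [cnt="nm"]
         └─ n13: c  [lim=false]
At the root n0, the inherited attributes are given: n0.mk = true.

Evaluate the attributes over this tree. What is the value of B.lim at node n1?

0

1. n0.mk = true  [given at root]
2. n1.key = true  [S.mk == true]
3. n2.cnt = "uu"  [terminal]
4. n3.cnt = 28  [28]
5. n4.lim = true  [terminal]
6. n3.tag = true  [c.lim == true]
7. n5.fin = true  [B.key == true]
8. n5.sig = "uux"  [f.cnt ++ "x"]
9. n6.key = false  [D.fin == false]
10. n7.cnt = "wx"  [terminal]
11. n8.sig = "xz"  [terminal]
12. n9.cnt = "pu"  [terminal]
13. n6.lim = -7  [len(b.sig) - 9]
14. n10.lim = false  [terminal]
15. n11.mk = false  [c.lim == true]
16. n12.cnt = "nm"  [terminal]
17. n13.lim = false  [terminal]
18. n11.ok = "mnm"  ["m" ++ f.cnt]
19. n5.key = 27  [B.lim + 34]
20. n5.pre = true  [B.lim > -8]
21. n1.lim = 0  [D.key - 27]
22. n0.ok = "vy"  ["vy"]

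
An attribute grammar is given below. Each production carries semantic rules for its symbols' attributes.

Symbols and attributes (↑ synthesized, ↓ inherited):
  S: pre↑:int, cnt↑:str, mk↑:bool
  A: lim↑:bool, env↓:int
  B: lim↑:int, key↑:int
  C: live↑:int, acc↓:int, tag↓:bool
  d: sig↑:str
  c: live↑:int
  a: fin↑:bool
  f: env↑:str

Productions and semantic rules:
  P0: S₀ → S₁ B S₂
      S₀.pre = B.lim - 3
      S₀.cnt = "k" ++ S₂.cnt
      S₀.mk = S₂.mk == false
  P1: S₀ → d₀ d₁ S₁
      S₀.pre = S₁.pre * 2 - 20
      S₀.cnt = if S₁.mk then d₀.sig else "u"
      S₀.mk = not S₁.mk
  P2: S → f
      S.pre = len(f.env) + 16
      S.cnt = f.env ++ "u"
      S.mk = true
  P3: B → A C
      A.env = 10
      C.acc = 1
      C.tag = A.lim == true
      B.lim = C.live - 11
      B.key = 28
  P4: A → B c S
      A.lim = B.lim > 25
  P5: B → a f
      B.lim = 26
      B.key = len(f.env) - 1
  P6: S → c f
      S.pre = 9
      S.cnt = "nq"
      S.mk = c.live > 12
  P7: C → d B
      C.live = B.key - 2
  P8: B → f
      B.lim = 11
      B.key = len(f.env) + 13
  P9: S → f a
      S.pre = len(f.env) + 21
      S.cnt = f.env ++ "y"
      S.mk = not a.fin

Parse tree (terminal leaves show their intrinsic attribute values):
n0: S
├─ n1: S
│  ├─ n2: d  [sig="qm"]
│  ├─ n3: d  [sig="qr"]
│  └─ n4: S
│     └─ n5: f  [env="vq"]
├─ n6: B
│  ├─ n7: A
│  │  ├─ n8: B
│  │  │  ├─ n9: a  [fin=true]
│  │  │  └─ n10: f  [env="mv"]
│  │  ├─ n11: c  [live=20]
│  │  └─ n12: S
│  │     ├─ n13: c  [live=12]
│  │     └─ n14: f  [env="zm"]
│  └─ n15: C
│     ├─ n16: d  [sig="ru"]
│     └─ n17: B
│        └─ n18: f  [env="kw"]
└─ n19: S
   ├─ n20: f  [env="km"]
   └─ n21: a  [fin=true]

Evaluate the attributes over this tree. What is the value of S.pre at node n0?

1. n2.sig = "qm"  [terminal]
2. n3.sig = "qr"  [terminal]
3. n5.env = "vq"  [terminal]
4. n4.pre = 18  [len(f.env) + 16]
5. n4.cnt = "vqu"  [f.env ++ "u"]
6. n4.mk = true  [true]
7. n1.pre = 16  [S₁.pre * 2 - 20]
8. n1.cnt = "qm"  [if S₁.mk then d₀.sig else "u"]
9. n1.mk = false  [not S₁.mk]
10. n7.env = 10  [10]
11. n9.fin = true  [terminal]
12. n10.env = "mv"  [terminal]
13. n8.lim = 26  [26]
14. n8.key = 1  [len(f.env) - 1]
15. n11.live = 20  [terminal]
16. n13.live = 12  [terminal]
17. n14.env = "zm"  [terminal]
18. n12.pre = 9  [9]
19. n12.cnt = "nq"  ["nq"]
20. n12.mk = false  [c.live > 12]
21. n7.lim = true  [B.lim > 25]
22. n15.acc = 1  [1]
23. n15.tag = true  [A.lim == true]
24. n16.sig = "ru"  [terminal]
25. n18.env = "kw"  [terminal]
26. n17.lim = 11  [11]
27. n17.key = 15  [len(f.env) + 13]
28. n15.live = 13  [B.key - 2]
29. n6.lim = 2  [C.live - 11]
30. n6.key = 28  [28]
31. n20.env = "km"  [terminal]
32. n21.fin = true  [terminal]
33. n19.pre = 23  [len(f.env) + 21]
34. n19.cnt = "kmy"  [f.env ++ "y"]
35. n19.mk = false  [not a.fin]
36. n0.pre = -1  [B.lim - 3]
37. n0.cnt = "kkmy"  ["k" ++ S₂.cnt]
38. n0.mk = true  [S₂.mk == false]

-1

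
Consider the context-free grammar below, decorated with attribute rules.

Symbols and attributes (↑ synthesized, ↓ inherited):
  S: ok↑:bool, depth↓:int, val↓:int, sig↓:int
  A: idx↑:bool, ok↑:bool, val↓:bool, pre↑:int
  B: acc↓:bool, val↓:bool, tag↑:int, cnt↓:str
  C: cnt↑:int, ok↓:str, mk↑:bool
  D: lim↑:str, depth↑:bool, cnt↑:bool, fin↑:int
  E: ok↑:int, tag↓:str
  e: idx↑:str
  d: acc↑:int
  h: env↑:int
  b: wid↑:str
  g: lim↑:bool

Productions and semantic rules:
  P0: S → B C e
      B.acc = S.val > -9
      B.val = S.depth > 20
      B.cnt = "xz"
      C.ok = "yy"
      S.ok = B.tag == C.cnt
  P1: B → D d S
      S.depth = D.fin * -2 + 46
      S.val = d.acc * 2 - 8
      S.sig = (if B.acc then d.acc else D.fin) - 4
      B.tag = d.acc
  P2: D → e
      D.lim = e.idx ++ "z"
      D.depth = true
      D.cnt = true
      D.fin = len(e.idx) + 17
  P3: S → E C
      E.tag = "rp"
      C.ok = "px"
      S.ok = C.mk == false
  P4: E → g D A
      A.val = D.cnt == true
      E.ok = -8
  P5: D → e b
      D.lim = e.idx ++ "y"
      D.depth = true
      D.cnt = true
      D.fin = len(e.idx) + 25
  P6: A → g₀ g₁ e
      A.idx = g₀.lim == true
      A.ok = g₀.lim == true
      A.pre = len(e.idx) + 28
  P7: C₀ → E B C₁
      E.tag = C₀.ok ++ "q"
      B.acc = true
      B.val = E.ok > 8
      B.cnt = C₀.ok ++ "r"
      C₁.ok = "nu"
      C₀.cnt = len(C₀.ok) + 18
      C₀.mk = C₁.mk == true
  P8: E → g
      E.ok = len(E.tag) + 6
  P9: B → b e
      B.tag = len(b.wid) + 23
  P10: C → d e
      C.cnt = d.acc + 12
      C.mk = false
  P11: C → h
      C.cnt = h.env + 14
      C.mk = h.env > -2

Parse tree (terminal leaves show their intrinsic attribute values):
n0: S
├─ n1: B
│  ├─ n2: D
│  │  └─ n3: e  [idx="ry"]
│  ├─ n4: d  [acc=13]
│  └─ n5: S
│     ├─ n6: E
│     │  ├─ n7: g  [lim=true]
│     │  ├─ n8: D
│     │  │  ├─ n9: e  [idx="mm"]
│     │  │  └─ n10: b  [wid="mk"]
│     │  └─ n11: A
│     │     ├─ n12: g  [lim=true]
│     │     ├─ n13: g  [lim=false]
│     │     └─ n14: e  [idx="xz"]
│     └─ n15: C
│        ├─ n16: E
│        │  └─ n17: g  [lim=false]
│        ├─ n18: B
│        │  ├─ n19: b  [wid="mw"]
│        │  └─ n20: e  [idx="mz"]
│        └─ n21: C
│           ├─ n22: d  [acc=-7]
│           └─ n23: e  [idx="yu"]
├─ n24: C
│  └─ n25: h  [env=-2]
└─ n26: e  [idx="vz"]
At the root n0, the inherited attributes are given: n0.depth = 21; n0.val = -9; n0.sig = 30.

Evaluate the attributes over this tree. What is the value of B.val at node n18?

true

1. n0.depth = 21  [given at root]
2. n0.val = -9  [given at root]
3. n0.sig = 30  [given at root]
4. n1.acc = false  [S.val > -9]
5. n1.val = true  [S.depth > 20]
6. n1.cnt = "xz"  ["xz"]
7. n3.idx = "ry"  [terminal]
8. n2.lim = "ryz"  [e.idx ++ "z"]
9. n2.depth = true  [true]
10. n2.cnt = true  [true]
11. n2.fin = 19  [len(e.idx) + 17]
12. n4.acc = 13  [terminal]
13. n5.depth = 8  [D.fin * -2 + 46]
14. n5.val = 18  [d.acc * 2 - 8]
15. n5.sig = 15  [(if B.acc then d.acc else D.fin) - 4]
16. n6.tag = "rp"  ["rp"]
17. n7.lim = true  [terminal]
18. n9.idx = "mm"  [terminal]
19. n10.wid = "mk"  [terminal]
20. n8.lim = "mmy"  [e.idx ++ "y"]
21. n8.depth = true  [true]
22. n8.cnt = true  [true]
23. n8.fin = 27  [len(e.idx) + 25]
24. n11.val = true  [D.cnt == true]
25. n12.lim = true  [terminal]
26. n13.lim = false  [terminal]
27. n14.idx = "xz"  [terminal]
28. n11.idx = true  [g₀.lim == true]
29. n11.ok = true  [g₀.lim == true]
30. n11.pre = 30  [len(e.idx) + 28]
31. n6.ok = -8  [-8]
32. n15.ok = "px"  ["px"]
33. n16.tag = "pxq"  [C₀.ok ++ "q"]
34. n17.lim = false  [terminal]
35. n16.ok = 9  [len(E.tag) + 6]
36. n18.acc = true  [true]
37. n18.val = true  [E.ok > 8]
38. n18.cnt = "pxr"  [C₀.ok ++ "r"]
39. n19.wid = "mw"  [terminal]
40. n20.idx = "mz"  [terminal]
41. n18.tag = 25  [len(b.wid) + 23]
42. n21.ok = "nu"  ["nu"]
43. n22.acc = -7  [terminal]
44. n23.idx = "yu"  [terminal]
45. n21.cnt = 5  [d.acc + 12]
46. n21.mk = false  [false]
47. n15.cnt = 20  [len(C₀.ok) + 18]
48. n15.mk = false  [C₁.mk == true]
49. n5.ok = true  [C.mk == false]
50. n1.tag = 13  [d.acc]
51. n24.ok = "yy"  ["yy"]
52. n25.env = -2  [terminal]
53. n24.cnt = 12  [h.env + 14]
54. n24.mk = false  [h.env > -2]
55. n26.idx = "vz"  [terminal]
56. n0.ok = false  [B.tag == C.cnt]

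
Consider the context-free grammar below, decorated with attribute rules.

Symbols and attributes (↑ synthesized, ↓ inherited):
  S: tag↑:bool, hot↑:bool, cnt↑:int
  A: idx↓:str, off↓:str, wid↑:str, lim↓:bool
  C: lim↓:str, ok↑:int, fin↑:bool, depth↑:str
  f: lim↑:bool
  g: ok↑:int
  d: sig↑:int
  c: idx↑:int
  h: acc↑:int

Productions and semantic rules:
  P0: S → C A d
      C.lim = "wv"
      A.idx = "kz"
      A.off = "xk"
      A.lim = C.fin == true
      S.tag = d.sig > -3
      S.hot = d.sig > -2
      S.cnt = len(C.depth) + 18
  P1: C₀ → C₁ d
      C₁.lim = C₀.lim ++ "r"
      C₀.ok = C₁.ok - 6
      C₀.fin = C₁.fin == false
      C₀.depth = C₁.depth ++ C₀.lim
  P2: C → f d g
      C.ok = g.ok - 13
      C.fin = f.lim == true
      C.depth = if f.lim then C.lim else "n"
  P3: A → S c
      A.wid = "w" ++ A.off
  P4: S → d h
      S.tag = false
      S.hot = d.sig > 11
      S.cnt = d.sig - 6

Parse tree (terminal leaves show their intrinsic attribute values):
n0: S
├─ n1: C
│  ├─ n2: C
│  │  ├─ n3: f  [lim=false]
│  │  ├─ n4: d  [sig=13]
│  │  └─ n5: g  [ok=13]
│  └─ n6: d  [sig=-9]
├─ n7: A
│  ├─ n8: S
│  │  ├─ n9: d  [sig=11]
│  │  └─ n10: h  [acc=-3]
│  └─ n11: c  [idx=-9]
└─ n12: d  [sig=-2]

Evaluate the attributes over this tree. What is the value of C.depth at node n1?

"nwv"

1. n1.lim = "wv"  ["wv"]
2. n2.lim = "wvr"  [C₀.lim ++ "r"]
3. n3.lim = false  [terminal]
4. n4.sig = 13  [terminal]
5. n5.ok = 13  [terminal]
6. n2.ok = 0  [g.ok - 13]
7. n2.fin = false  [f.lim == true]
8. n2.depth = "n"  [if f.lim then C.lim else "n"]
9. n6.sig = -9  [terminal]
10. n1.ok = -6  [C₁.ok - 6]
11. n1.fin = true  [C₁.fin == false]
12. n1.depth = "nwv"  [C₁.depth ++ C₀.lim]
13. n7.idx = "kz"  ["kz"]
14. n7.off = "xk"  ["xk"]
15. n7.lim = true  [C.fin == true]
16. n9.sig = 11  [terminal]
17. n10.acc = -3  [terminal]
18. n8.tag = false  [false]
19. n8.hot = false  [d.sig > 11]
20. n8.cnt = 5  [d.sig - 6]
21. n11.idx = -9  [terminal]
22. n7.wid = "wxk"  ["w" ++ A.off]
23. n12.sig = -2  [terminal]
24. n0.tag = true  [d.sig > -3]
25. n0.hot = false  [d.sig > -2]
26. n0.cnt = 21  [len(C.depth) + 18]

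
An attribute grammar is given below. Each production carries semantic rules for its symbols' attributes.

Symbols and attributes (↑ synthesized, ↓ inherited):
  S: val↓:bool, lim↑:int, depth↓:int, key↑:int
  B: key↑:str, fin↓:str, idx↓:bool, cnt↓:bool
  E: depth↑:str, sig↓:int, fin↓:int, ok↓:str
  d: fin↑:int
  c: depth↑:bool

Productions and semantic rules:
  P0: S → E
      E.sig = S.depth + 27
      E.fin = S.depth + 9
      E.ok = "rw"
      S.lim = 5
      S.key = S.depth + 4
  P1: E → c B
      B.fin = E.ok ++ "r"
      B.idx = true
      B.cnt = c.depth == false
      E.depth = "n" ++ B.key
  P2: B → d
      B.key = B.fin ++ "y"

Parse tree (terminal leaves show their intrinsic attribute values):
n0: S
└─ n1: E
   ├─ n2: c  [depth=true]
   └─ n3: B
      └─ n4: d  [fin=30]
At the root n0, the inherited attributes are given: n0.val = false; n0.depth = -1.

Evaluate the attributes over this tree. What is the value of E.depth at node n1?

"nrwry"

1. n0.val = false  [given at root]
2. n0.depth = -1  [given at root]
3. n1.sig = 26  [S.depth + 27]
4. n1.fin = 8  [S.depth + 9]
5. n1.ok = "rw"  ["rw"]
6. n2.depth = true  [terminal]
7. n3.fin = "rwr"  [E.ok ++ "r"]
8. n3.idx = true  [true]
9. n3.cnt = false  [c.depth == false]
10. n4.fin = 30  [terminal]
11. n3.key = "rwry"  [B.fin ++ "y"]
12. n1.depth = "nrwry"  ["n" ++ B.key]
13. n0.lim = 5  [5]
14. n0.key = 3  [S.depth + 4]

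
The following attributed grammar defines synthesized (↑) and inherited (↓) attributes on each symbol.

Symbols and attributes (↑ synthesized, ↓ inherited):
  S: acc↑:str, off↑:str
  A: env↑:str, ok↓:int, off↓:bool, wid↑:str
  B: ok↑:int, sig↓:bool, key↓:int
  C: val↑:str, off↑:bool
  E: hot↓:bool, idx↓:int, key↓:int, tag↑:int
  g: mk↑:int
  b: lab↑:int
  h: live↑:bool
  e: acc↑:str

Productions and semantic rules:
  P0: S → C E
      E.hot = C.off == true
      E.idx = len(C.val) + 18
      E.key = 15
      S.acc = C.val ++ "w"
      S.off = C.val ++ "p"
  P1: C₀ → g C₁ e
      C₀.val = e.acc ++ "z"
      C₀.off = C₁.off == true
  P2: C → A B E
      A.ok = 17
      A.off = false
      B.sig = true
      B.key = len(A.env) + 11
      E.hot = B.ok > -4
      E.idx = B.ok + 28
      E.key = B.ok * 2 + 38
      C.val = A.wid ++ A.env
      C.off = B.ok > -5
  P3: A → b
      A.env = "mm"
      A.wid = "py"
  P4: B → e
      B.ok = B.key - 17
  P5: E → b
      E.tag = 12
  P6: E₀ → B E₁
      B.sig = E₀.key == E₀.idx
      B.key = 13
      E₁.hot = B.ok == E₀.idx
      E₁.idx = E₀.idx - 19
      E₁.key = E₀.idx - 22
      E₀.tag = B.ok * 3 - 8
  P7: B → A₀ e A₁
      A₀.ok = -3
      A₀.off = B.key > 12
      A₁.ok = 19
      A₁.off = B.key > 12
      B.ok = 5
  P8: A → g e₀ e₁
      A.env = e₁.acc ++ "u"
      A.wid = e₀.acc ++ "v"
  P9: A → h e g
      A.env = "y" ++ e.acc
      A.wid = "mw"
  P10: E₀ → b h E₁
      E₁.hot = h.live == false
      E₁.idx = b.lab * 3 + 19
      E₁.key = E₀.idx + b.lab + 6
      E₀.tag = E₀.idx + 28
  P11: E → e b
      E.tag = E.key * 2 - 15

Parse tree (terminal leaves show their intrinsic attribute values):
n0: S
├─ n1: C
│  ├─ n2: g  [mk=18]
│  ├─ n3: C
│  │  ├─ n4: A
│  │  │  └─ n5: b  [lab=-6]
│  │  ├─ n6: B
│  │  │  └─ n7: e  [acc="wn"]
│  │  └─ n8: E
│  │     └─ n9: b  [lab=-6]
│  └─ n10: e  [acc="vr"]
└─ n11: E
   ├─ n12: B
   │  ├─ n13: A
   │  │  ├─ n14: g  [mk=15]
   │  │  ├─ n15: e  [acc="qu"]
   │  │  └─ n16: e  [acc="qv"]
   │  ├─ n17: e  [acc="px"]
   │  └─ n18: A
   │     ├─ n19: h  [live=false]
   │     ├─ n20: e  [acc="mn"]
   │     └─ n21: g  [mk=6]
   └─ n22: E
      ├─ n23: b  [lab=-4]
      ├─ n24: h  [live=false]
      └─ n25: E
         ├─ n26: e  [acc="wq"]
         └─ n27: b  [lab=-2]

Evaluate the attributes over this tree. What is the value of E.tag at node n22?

30

1. n2.mk = 18  [terminal]
2. n4.ok = 17  [17]
3. n4.off = false  [false]
4. n5.lab = -6  [terminal]
5. n4.env = "mm"  ["mm"]
6. n4.wid = "py"  ["py"]
7. n6.sig = true  [true]
8. n6.key = 13  [len(A.env) + 11]
9. n7.acc = "wn"  [terminal]
10. n6.ok = -4  [B.key - 17]
11. n8.hot = false  [B.ok > -4]
12. n8.idx = 24  [B.ok + 28]
13. n8.key = 30  [B.ok * 2 + 38]
14. n9.lab = -6  [terminal]
15. n8.tag = 12  [12]
16. n3.val = "pymm"  [A.wid ++ A.env]
17. n3.off = true  [B.ok > -5]
18. n10.acc = "vr"  [terminal]
19. n1.val = "vrz"  [e.acc ++ "z"]
20. n1.off = true  [C₁.off == true]
21. n11.hot = true  [C.off == true]
22. n11.idx = 21  [len(C.val) + 18]
23. n11.key = 15  [15]
24. n12.sig = false  [E₀.key == E₀.idx]
25. n12.key = 13  [13]
26. n13.ok = -3  [-3]
27. n13.off = true  [B.key > 12]
28. n14.mk = 15  [terminal]
29. n15.acc = "qu"  [terminal]
30. n16.acc = "qv"  [terminal]
31. n13.env = "qvu"  [e₁.acc ++ "u"]
32. n13.wid = "quv"  [e₀.acc ++ "v"]
33. n17.acc = "px"  [terminal]
34. n18.ok = 19  [19]
35. n18.off = true  [B.key > 12]
36. n19.live = false  [terminal]
37. n20.acc = "mn"  [terminal]
38. n21.mk = 6  [terminal]
39. n18.env = "ymn"  ["y" ++ e.acc]
40. n18.wid = "mw"  ["mw"]
41. n12.ok = 5  [5]
42. n22.hot = false  [B.ok == E₀.idx]
43. n22.idx = 2  [E₀.idx - 19]
44. n22.key = -1  [E₀.idx - 22]
45. n23.lab = -4  [terminal]
46. n24.live = false  [terminal]
47. n25.hot = true  [h.live == false]
48. n25.idx = 7  [b.lab * 3 + 19]
49. n25.key = 4  [E₀.idx + b.lab + 6]
50. n26.acc = "wq"  [terminal]
51. n27.lab = -2  [terminal]
52. n25.tag = -7  [E.key * 2 - 15]
53. n22.tag = 30  [E₀.idx + 28]
54. n11.tag = 7  [B.ok * 3 - 8]
55. n0.acc = "vrzw"  [C.val ++ "w"]
56. n0.off = "vrzp"  [C.val ++ "p"]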